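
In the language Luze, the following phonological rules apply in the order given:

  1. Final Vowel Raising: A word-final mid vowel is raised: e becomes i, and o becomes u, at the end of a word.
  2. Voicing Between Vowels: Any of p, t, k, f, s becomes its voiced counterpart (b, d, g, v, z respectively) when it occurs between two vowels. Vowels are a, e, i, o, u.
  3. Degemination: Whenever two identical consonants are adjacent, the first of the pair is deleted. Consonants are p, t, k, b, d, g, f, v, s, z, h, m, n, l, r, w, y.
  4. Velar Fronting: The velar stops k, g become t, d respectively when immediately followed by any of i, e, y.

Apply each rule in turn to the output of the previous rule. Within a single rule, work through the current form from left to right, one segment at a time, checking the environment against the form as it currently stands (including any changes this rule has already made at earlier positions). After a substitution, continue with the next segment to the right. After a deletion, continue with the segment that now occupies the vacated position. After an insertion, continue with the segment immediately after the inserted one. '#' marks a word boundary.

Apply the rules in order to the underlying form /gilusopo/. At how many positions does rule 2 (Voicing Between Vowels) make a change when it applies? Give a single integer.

2

1 Final Vowel Raising: [gilusopo] → [gilusopu]
2 Voicing Between Vowels: [gilusopu] → [giluzobu]
3 Degemination: no change — [giluzobu]
4 Velar Fronting: [giluzobu] → [diluzobu]
Rule 2 changed 2 position(s).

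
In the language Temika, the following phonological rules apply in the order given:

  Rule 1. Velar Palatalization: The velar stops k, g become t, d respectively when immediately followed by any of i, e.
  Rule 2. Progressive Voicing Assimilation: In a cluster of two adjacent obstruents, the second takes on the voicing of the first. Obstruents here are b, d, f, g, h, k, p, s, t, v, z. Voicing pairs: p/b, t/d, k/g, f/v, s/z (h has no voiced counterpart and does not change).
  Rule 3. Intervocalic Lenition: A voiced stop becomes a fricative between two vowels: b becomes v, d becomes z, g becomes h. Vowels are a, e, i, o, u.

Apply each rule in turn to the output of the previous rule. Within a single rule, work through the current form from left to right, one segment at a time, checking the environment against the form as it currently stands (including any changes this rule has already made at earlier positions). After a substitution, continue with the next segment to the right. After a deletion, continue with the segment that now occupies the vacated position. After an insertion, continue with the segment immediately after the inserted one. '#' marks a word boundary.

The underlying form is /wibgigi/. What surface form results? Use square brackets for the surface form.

[wibdizi]

Rule 1 Velar Palatalization: [wibgigi] → [wibdidi]
Rule 2 Progressive Voicing Assimilation: no change — [wibdidi]
Rule 3 Intervocalic Lenition: [wibdidi] → [wibdizi]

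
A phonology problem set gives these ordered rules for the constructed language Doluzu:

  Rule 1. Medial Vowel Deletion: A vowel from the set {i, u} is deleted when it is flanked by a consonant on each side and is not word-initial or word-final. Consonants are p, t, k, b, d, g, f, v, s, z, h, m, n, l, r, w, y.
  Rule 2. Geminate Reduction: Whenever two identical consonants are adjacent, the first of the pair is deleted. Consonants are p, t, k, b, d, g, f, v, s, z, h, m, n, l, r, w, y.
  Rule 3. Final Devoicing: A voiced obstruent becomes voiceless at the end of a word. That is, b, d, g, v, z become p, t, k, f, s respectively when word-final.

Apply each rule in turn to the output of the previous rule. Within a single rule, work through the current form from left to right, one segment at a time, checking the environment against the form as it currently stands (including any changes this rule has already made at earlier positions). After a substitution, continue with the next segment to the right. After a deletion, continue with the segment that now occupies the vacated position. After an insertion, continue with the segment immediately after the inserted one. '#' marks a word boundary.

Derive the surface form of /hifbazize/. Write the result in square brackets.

[hfbaze]

Rule 1 Medial Vowel Deletion: [hifbazize] → [hfbazze]
Rule 2 Geminate Reduction: [hfbazze] → [hfbaze]
Rule 3 Final Devoicing: no change — [hfbaze]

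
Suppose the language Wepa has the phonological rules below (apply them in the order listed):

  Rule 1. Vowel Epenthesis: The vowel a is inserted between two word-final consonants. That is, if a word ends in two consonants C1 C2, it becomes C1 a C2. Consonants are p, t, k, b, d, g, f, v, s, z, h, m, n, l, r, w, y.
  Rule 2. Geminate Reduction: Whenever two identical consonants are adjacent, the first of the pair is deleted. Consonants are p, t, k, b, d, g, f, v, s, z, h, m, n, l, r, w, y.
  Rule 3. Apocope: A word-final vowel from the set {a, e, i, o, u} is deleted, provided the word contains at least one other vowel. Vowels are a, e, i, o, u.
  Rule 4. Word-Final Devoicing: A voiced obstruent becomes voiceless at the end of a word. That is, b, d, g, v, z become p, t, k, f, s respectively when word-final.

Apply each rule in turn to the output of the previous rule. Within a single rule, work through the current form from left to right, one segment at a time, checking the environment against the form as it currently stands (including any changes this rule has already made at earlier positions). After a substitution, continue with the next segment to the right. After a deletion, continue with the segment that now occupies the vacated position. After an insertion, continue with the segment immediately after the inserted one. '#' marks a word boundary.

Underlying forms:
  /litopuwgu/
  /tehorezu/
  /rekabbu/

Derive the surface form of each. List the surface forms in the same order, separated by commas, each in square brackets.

[litopuwk], [tehores], [rekap]

/litopuwgu/:
  Rule 1 Vowel Epenthesis: no change — [litopuwgu]
  Rule 2 Geminate Reduction: no change — [litopuwgu]
  Rule 3 Apocope: [litopuwgu] → [litopuwg]
  Rule 4 Word-Final Devoicing: [litopuwg] → [litopuwk]
/tehorezu/:
  Rule 1 Vowel Epenthesis: no change — [tehorezu]
  Rule 2 Geminate Reduction: no change — [tehorezu]
  Rule 3 Apocope: [tehorezu] → [tehorez]
  Rule 4 Word-Final Devoicing: [tehorez] → [tehores]
/rekabbu/:
  Rule 1 Vowel Epenthesis: no change — [rekabbu]
  Rule 2 Geminate Reduction: [rekabbu] → [rekabu]
  Rule 3 Apocope: [rekabu] → [rekab]
  Rule 4 Word-Final Devoicing: [rekab] → [rekap]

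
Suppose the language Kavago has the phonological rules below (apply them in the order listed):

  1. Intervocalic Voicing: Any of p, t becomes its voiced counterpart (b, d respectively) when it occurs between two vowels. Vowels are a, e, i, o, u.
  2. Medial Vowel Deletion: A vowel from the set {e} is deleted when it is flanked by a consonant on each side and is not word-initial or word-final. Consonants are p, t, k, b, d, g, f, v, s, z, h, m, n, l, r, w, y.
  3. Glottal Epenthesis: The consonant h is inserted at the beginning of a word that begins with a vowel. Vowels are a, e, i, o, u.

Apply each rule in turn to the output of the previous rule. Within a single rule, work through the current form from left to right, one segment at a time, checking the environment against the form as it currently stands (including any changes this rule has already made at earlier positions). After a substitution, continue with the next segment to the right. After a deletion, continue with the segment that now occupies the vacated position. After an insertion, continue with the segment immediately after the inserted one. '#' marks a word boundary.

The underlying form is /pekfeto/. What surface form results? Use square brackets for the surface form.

1 Intervocalic Voicing: [pekfeto] → [pekfedo]
2 Medial Vowel Deletion: [pekfedo] → [pkfdo]
3 Glottal Epenthesis: no change — [pkfdo]

[pkfdo]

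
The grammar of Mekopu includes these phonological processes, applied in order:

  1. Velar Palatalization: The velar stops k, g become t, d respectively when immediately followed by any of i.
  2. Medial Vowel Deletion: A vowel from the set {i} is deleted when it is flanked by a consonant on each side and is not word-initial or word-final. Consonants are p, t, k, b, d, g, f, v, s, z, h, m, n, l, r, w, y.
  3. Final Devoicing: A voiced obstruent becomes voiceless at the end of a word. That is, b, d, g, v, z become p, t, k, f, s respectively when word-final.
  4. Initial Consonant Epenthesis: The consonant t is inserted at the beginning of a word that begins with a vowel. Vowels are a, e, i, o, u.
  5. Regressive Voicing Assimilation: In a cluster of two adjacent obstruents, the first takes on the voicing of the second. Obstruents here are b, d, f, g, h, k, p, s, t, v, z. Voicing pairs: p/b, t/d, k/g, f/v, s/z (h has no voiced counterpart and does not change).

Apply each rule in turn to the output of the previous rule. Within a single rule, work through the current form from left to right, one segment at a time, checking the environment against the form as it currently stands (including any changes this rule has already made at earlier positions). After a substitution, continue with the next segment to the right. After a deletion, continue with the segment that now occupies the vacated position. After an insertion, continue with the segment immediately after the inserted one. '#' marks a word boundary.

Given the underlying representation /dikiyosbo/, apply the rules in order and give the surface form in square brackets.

[ttyozbo]

1 Velar Palatalization: [dikiyosbo] → [ditiyosbo]
2 Medial Vowel Deletion: [ditiyosbo] → [dtyosbo]
3 Final Devoicing: no change — [dtyosbo]
4 Initial Consonant Epenthesis: no change — [dtyosbo]
5 Regressive Voicing Assimilation: [dtyosbo] → [ttyozbo]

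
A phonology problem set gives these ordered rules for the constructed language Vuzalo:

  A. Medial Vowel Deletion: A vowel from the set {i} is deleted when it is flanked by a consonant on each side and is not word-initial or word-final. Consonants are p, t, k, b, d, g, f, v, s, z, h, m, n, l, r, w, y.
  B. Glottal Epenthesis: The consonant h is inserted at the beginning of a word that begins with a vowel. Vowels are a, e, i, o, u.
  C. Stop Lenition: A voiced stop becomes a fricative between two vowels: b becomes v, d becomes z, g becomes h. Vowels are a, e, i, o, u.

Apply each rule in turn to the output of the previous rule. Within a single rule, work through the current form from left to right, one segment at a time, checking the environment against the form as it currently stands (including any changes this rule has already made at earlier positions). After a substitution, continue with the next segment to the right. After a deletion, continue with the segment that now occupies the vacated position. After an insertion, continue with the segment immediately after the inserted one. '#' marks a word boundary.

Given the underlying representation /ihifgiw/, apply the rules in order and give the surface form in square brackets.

[hihfgw]

A Medial Vowel Deletion: [ihifgiw] → [ihfgw]
B Glottal Epenthesis: [ihfgw] → [hihfgw]
C Stop Lenition: no change — [hihfgw]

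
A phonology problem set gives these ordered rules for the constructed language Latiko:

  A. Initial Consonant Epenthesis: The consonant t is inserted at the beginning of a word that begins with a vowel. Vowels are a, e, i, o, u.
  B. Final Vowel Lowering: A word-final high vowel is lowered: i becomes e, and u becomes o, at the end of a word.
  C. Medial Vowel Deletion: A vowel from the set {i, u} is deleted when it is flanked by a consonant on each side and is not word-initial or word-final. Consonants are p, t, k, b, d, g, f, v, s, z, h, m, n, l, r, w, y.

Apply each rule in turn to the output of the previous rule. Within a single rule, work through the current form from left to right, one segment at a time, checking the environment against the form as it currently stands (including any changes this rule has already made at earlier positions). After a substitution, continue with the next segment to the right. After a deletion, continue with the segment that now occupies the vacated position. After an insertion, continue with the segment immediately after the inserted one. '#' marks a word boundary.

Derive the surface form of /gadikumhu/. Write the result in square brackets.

[gadkmho]

A Initial Consonant Epenthesis: no change — [gadikumhu]
B Final Vowel Lowering: [gadikumhu] → [gadikumho]
C Medial Vowel Deletion: [gadikumho] → [gadkmho]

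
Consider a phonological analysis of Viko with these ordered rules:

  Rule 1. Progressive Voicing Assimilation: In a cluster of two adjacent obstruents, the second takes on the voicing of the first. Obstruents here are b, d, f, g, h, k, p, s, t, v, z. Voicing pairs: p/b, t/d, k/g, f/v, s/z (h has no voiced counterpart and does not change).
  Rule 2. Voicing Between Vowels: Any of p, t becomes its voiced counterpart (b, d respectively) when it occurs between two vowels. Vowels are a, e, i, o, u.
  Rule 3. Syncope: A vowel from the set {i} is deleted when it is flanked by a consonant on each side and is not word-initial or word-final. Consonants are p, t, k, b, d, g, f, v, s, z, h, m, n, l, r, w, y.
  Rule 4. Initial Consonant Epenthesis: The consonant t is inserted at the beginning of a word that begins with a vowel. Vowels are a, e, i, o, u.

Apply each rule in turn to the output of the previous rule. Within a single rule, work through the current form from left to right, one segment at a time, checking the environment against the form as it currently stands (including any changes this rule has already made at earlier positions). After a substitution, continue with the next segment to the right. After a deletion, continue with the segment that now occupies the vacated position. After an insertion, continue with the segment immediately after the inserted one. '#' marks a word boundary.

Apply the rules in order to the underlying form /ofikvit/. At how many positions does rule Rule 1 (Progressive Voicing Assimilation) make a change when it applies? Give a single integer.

1

Rule 1 Progressive Voicing Assimilation: [ofikvit] → [ofikfit]
Rule 2 Voicing Between Vowels: no change — [ofikfit]
Rule 3 Syncope: [ofikfit] → [ofkft]
Rule 4 Initial Consonant Epenthesis: [ofkft] → [tofkft]
Rule Rule 1 changed 1 position(s).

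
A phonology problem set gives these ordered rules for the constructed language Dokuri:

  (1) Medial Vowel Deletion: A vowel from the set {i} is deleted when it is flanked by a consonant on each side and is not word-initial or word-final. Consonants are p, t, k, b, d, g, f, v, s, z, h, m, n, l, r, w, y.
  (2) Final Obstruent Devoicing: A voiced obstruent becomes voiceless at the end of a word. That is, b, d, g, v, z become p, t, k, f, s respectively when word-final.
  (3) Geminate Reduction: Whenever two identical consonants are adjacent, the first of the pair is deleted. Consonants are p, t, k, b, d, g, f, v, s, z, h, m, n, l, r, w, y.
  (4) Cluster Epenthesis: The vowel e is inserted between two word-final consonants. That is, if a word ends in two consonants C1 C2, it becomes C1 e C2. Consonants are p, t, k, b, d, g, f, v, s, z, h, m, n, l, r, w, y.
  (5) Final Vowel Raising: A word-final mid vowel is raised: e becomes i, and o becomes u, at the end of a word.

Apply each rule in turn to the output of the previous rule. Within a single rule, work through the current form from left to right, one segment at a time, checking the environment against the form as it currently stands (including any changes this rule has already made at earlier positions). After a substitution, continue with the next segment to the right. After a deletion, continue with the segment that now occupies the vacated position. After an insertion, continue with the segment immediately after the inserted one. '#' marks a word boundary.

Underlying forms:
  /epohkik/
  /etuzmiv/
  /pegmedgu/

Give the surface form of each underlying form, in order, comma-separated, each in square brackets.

[epohek], [etuzmef], [pegmedgu]

/epohkik/:
  (1) Medial Vowel Deletion: [epohkik] → [epohkk]
  (2) Final Obstruent Devoicing: no change — [epohkk]
  (3) Geminate Reduction: [epohkk] → [epohk]
  (4) Cluster Epenthesis: [epohk] → [epohek]
  (5) Final Vowel Raising: no change — [epohek]
/etuzmiv/:
  (1) Medial Vowel Deletion: [etuzmiv] → [etuzmv]
  (2) Final Obstruent Devoicing: [etuzmv] → [etuzmf]
  (3) Geminate Reduction: no change — [etuzmf]
  (4) Cluster Epenthesis: [etuzmf] → [etuzmef]
  (5) Final Vowel Raising: no change — [etuzmef]
/pegmedgu/:
  (1) Medial Vowel Deletion: no change — [pegmedgu]
  (2) Final Obstruent Devoicing: no change — [pegmedgu]
  (3) Geminate Reduction: no change — [pegmedgu]
  (4) Cluster Epenthesis: no change — [pegmedgu]
  (5) Final Vowel Raising: no change — [pegmedgu]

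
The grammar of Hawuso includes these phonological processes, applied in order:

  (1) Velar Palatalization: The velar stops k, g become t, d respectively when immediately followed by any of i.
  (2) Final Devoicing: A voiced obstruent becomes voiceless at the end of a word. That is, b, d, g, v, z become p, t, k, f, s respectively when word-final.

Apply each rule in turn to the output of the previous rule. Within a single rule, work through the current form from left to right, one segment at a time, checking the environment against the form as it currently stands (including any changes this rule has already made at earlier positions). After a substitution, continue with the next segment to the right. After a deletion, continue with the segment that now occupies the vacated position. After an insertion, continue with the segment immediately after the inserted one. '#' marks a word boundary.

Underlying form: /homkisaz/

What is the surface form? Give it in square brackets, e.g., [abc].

[homtisas]

(1) Velar Palatalization: [homkisaz] → [homtisaz]
(2) Final Devoicing: [homtisaz] → [homtisas]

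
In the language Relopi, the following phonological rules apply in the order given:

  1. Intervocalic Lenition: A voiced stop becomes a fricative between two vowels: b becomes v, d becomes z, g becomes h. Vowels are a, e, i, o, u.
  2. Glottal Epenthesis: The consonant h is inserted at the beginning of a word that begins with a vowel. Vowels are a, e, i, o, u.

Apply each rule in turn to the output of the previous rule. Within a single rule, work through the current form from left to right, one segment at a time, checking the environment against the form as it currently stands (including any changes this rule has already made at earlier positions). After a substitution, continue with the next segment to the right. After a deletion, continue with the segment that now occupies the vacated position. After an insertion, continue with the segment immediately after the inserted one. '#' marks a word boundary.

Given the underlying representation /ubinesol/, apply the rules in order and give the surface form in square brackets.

1 Intervocalic Lenition: [ubinesol] → [uvinesol]
2 Glottal Epenthesis: [uvinesol] → [huvinesol]

[huvinesol]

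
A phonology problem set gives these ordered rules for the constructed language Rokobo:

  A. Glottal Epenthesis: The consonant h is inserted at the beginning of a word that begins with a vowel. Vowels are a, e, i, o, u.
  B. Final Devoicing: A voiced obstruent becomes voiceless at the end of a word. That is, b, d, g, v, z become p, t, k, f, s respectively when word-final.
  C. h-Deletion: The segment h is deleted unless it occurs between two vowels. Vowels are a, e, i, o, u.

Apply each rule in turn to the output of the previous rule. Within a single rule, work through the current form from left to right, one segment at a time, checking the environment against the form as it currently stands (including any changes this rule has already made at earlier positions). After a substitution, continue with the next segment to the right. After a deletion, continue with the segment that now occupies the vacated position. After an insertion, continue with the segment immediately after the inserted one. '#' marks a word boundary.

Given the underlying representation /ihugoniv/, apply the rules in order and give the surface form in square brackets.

[ihugonif]

A Glottal Epenthesis: [ihugoniv] → [hihugoniv]
B Final Devoicing: [hihugoniv] → [hihugonif]
C h-Deletion: [hihugonif] → [ihugonif]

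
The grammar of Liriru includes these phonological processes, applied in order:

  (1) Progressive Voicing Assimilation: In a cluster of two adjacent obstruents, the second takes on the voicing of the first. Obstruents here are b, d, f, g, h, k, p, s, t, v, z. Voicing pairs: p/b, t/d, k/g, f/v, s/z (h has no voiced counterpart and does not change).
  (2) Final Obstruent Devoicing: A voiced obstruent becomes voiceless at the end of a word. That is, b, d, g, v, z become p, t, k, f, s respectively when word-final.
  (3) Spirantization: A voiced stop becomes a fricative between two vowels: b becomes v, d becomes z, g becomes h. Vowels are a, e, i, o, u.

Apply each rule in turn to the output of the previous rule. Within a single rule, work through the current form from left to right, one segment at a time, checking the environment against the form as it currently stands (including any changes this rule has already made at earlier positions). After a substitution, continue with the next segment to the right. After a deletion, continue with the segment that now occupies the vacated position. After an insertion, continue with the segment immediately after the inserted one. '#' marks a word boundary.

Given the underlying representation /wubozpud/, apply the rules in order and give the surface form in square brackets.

(1) Progressive Voicing Assimilation: [wubozpud] → [wubozbud]
(2) Final Obstruent Devoicing: [wubozbud] → [wubozbut]
(3) Spirantization: [wubozbut] → [wuvozbut]

[wuvozbut]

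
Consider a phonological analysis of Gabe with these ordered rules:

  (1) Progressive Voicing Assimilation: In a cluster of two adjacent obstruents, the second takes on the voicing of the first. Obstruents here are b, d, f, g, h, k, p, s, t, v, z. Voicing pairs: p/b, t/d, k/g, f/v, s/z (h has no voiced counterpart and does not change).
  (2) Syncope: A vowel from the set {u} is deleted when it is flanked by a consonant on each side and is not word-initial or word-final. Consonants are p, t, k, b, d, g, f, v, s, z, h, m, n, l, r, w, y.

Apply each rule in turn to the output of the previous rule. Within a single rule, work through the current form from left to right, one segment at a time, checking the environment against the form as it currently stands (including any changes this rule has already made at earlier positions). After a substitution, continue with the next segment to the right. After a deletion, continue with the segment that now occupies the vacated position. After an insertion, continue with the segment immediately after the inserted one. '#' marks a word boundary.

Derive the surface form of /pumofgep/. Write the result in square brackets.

[pmofkep]

(1) Progressive Voicing Assimilation: [pumofgep] → [pumofkep]
(2) Syncope: [pumofkep] → [pmofkep]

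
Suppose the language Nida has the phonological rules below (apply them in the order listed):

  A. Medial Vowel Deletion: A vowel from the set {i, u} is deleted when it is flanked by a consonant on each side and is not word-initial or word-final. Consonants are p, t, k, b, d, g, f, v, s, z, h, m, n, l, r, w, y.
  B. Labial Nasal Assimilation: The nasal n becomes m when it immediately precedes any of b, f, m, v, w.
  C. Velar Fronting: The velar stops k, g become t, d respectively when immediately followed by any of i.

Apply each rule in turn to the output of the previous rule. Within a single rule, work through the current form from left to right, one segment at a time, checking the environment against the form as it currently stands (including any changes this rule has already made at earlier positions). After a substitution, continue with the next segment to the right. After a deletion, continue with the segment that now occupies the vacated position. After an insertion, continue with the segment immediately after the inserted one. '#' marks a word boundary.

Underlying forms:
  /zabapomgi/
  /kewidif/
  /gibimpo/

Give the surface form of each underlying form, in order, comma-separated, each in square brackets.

/zabapomgi/:
  A Medial Vowel Deletion: no change — [zabapomgi]
  B Labial Nasal Assimilation: no change — [zabapomgi]
  C Velar Fronting: [zabapomgi] → [zabapomdi]
/kewidif/:
  A Medial Vowel Deletion: [kewidif] → [kewdf]
  B Labial Nasal Assimilation: no change — [kewdf]
  C Velar Fronting: no change — [kewdf]
/gibimpo/:
  A Medial Vowel Deletion: [gibimpo] → [gbmpo]
  B Labial Nasal Assimilation: no change — [gbmpo]
  C Velar Fronting: no change — [gbmpo]

[zabapomdi], [kewdf], [gbmpo]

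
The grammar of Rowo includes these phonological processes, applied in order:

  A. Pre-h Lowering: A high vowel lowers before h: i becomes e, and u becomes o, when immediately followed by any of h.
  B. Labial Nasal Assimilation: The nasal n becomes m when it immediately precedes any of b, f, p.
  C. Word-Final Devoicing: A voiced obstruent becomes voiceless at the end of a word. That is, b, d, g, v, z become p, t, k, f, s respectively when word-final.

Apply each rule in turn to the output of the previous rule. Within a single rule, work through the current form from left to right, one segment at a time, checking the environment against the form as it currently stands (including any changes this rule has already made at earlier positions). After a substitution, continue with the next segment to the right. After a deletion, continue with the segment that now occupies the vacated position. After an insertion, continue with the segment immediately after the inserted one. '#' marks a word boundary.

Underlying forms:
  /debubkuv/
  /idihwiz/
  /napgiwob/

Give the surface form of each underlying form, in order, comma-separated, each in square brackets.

[debubkuf], [idehwis], [napgiwop]

/debubkuv/:
  A Pre-h Lowering: no change — [debubkuv]
  B Labial Nasal Assimilation: no change — [debubkuv]
  C Word-Final Devoicing: [debubkuv] → [debubkuf]
/idihwiz/:
  A Pre-h Lowering: [idihwiz] → [idehwiz]
  B Labial Nasal Assimilation: no change — [idehwiz]
  C Word-Final Devoicing: [idehwiz] → [idehwis]
/napgiwob/:
  A Pre-h Lowering: no change — [napgiwob]
  B Labial Nasal Assimilation: no change — [napgiwob]
  C Word-Final Devoicing: [napgiwob] → [napgiwop]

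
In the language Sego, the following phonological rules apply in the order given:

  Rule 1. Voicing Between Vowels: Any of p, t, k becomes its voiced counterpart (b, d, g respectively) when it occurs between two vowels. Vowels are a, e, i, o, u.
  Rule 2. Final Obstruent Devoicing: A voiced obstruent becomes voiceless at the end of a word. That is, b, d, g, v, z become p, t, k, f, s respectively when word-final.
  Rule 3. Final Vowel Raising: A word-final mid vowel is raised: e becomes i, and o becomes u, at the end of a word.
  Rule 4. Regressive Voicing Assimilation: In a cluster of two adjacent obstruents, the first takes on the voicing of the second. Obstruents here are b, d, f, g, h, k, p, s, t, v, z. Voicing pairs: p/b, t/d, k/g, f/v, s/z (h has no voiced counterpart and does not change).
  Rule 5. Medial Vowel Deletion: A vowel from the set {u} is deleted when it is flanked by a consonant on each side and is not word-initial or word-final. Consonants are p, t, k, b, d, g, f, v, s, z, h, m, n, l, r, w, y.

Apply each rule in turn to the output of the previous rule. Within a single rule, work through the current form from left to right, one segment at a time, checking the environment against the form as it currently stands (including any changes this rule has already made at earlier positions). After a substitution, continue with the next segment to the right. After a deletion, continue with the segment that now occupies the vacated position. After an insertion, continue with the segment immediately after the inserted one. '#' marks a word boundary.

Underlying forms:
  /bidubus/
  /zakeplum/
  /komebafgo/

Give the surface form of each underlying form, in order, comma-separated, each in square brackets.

[bidbs], [zageplm], [komebavgu]

/bidubus/:
  Rule 1 Voicing Between Vowels: no change — [bidubus]
  Rule 2 Final Obstruent Devoicing: no change — [bidubus]
  Rule 3 Final Vowel Raising: no change — [bidubus]
  Rule 4 Regressive Voicing Assimilation: no change — [bidubus]
  Rule 5 Medial Vowel Deletion: [bidubus] → [bidbs]
/zakeplum/:
  Rule 1 Voicing Between Vowels: [zakeplum] → [zageplum]
  Rule 2 Final Obstruent Devoicing: no change — [zageplum]
  Rule 3 Final Vowel Raising: no change — [zageplum]
  Rule 4 Regressive Voicing Assimilation: no change — [zageplum]
  Rule 5 Medial Vowel Deletion: [zageplum] → [zageplm]
/komebafgo/:
  Rule 1 Voicing Between Vowels: no change — [komebafgo]
  Rule 2 Final Obstruent Devoicing: no change — [komebafgo]
  Rule 3 Final Vowel Raising: [komebafgo] → [komebafgu]
  Rule 4 Regressive Voicing Assimilation: [komebafgu] → [komebavgu]
  Rule 5 Medial Vowel Deletion: no change — [komebavgu]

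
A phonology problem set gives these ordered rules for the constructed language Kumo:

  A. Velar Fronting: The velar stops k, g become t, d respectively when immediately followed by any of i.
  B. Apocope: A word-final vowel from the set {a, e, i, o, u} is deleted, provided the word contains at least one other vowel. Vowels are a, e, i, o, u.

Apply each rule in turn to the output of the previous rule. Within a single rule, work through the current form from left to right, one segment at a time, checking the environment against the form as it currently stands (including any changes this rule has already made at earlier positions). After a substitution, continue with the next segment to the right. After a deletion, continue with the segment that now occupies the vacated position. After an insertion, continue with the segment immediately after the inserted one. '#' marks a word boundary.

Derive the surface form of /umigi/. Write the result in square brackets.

[umid]

A Velar Fronting: [umigi] → [umidi]
B Apocope: [umidi] → [umid]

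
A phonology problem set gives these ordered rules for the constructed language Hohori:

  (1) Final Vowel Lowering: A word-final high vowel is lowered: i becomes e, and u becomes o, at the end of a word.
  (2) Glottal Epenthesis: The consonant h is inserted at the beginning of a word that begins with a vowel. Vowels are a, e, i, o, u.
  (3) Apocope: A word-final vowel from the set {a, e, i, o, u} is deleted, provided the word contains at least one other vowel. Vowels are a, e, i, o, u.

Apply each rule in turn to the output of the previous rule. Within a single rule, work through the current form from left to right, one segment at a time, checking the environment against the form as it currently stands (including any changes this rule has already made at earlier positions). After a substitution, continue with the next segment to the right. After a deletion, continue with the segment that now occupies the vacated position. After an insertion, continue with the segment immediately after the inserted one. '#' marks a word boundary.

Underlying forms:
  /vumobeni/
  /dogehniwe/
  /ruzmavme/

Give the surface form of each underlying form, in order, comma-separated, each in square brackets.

/vumobeni/:
  (1) Final Vowel Lowering: [vumobeni] → [vumobene]
  (2) Glottal Epenthesis: no change — [vumobene]
  (3) Apocope: [vumobene] → [vumoben]
/dogehniwe/:
  (1) Final Vowel Lowering: no change — [dogehniwe]
  (2) Glottal Epenthesis: no change — [dogehniwe]
  (3) Apocope: [dogehniwe] → [dogehniw]
/ruzmavme/:
  (1) Final Vowel Lowering: no change — [ruzmavme]
  (2) Glottal Epenthesis: no change — [ruzmavme]
  (3) Apocope: [ruzmavme] → [ruzmavm]

[vumoben], [dogehniw], [ruzmavm]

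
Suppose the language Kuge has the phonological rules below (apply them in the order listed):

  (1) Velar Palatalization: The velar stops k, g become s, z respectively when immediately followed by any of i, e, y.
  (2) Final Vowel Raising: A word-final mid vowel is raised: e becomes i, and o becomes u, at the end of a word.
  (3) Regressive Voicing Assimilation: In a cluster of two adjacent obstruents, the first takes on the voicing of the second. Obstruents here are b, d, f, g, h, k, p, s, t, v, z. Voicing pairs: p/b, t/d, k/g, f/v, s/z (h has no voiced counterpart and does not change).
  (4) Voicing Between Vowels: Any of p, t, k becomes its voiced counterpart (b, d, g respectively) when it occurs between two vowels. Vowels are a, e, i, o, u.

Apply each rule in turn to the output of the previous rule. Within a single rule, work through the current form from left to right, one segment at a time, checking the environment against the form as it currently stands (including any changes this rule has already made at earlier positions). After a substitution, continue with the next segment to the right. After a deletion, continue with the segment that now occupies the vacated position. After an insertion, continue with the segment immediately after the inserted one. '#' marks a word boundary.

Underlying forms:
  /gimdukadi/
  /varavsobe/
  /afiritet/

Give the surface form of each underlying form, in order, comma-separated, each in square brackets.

/gimdukadi/:
  (1) Velar Palatalization: [gimdukadi] → [zimdukadi]
  (2) Final Vowel Raising: no change — [zimdukadi]
  (3) Regressive Voicing Assimilation: no change — [zimdukadi]
  (4) Voicing Between Vowels: [zimdukadi] → [zimdugadi]
/varavsobe/:
  (1) Velar Palatalization: no change — [varavsobe]
  (2) Final Vowel Raising: [varavsobe] → [varavsobi]
  (3) Regressive Voicing Assimilation: [varavsobi] → [varafsobi]
  (4) Voicing Between Vowels: no change — [varafsobi]
/afiritet/:
  (1) Velar Palatalization: no change — [afiritet]
  (2) Final Vowel Raising: no change — [afiritet]
  (3) Regressive Voicing Assimilation: no change — [afiritet]
  (4) Voicing Between Vowels: [afiritet] → [afiridet]

[zimdugadi], [varafsobi], [afiridet]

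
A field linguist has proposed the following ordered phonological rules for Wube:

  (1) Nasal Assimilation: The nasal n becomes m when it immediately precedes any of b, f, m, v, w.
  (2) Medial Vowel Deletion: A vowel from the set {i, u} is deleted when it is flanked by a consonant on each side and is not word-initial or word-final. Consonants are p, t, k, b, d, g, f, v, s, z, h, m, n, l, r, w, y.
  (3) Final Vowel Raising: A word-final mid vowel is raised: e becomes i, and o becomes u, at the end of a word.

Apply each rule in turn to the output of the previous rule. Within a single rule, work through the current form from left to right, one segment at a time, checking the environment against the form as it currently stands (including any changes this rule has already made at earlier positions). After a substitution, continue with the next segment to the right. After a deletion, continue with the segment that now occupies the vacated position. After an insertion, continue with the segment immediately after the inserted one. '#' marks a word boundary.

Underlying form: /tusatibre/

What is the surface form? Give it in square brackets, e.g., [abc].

[tsatbri]

(1) Nasal Assimilation: no change — [tusatibre]
(2) Medial Vowel Deletion: [tusatibre] → [tsatbre]
(3) Final Vowel Raising: [tsatbre] → [tsatbri]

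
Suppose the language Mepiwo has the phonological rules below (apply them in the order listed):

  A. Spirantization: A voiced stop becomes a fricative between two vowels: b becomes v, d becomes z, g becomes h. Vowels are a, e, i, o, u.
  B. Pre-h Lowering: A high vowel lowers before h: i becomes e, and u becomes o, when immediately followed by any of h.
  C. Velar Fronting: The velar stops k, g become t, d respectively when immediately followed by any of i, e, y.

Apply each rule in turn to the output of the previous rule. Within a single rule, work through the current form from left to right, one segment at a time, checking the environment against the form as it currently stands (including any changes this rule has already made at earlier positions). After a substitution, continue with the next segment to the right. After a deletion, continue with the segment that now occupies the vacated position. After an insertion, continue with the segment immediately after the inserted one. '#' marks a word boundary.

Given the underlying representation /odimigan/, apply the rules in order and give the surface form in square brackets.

[ozimehan]

A Spirantization: [odimigan] → [ozimihan]
B Pre-h Lowering: [ozimihan] → [ozimehan]
C Velar Fronting: no change — [ozimehan]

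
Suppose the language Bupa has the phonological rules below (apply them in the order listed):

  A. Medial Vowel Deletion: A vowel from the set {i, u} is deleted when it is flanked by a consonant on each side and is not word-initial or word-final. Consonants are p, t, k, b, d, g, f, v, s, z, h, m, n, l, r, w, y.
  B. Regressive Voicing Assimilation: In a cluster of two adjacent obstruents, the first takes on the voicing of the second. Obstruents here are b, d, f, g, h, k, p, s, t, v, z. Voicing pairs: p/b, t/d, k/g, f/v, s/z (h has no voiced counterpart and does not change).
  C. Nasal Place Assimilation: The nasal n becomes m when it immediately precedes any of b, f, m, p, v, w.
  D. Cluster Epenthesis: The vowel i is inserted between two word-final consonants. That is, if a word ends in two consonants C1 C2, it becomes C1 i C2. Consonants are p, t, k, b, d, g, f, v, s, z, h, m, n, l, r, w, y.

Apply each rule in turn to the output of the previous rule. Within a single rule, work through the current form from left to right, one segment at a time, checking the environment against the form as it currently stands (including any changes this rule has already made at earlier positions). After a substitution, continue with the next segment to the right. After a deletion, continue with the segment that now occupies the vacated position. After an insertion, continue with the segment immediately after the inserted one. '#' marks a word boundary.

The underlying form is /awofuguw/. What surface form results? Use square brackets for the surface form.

[awovgiw]

A Medial Vowel Deletion: [awofuguw] → [awofgw]
B Regressive Voicing Assimilation: [awofgw] → [awovgw]
C Nasal Place Assimilation: no change — [awovgw]
D Cluster Epenthesis: [awovgw] → [awovgiw]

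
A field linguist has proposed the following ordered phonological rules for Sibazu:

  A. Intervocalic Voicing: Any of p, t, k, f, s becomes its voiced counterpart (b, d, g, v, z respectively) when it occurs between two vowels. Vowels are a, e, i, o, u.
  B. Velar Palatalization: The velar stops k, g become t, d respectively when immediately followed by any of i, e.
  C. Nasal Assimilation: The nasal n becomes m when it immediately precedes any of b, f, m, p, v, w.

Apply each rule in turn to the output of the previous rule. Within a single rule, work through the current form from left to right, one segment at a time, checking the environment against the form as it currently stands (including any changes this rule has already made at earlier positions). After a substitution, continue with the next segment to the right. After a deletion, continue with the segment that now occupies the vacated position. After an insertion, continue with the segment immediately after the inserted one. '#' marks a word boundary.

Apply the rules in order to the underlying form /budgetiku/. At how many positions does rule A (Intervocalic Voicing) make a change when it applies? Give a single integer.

A Intervocalic Voicing: [budgetiku] → [budgedigu]
B Velar Palatalization: [budgedigu] → [buddedigu]
C Nasal Assimilation: no change — [buddedigu]
Rule A changed 2 position(s).

2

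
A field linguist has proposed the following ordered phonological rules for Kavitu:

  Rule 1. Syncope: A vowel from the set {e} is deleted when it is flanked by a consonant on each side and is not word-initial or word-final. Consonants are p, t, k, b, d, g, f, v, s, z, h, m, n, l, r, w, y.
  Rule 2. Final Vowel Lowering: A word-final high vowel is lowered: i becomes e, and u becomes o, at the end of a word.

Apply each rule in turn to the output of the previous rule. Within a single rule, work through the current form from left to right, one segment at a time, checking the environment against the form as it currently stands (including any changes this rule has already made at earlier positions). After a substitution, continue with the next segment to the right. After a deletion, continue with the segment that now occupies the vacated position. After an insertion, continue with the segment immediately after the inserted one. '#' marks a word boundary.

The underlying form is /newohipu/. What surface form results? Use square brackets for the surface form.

[nwohipo]

Rule 1 Syncope: [newohipu] → [nwohipu]
Rule 2 Final Vowel Lowering: [nwohipu] → [nwohipo]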